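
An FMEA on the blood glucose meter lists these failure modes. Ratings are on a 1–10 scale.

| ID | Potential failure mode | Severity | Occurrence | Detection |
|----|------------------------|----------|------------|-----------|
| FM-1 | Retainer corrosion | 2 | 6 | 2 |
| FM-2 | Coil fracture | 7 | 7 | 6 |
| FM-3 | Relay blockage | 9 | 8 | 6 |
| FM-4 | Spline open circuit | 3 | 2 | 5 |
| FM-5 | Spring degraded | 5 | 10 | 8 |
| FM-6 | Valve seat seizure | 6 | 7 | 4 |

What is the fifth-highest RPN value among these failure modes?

30

RPN = Severity × Occurrence × Detection:
  FM-1: 2 × 6 × 2 = 24
  FM-2: 7 × 7 × 6 = 294
  FM-3: 9 × 8 × 6 = 432
  FM-4: 3 × 2 × 5 = 30
  FM-5: 5 × 10 × 8 = 400
  FM-6: 6 × 7 × 4 = 168
Sorted descending: 432, 400, 294, 168, 30, 24.
The fifth-highest RPN is 30 (FM-4).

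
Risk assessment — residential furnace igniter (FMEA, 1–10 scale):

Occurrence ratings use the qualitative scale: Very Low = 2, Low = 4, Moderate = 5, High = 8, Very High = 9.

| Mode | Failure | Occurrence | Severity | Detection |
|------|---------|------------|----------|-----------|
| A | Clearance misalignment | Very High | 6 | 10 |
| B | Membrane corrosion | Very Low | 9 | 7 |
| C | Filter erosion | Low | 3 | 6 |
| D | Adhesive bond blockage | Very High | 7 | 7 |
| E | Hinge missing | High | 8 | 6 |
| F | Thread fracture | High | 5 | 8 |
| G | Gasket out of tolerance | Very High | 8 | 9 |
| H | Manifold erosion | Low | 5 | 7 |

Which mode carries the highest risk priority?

RPN = Severity × Occurrence × Detection:
  A: 6 × 9 × 10 = 540
  B: 9 × 2 × 7 = 126
  C: 3 × 4 × 6 = 72
  D: 7 × 9 × 7 = 441
  E: 8 × 8 × 6 = 384
  F: 5 × 8 × 8 = 320
  G: 8 × 9 × 9 = 648
  H: 5 × 4 × 7 = 140
Highest RPN is 648 → G.

G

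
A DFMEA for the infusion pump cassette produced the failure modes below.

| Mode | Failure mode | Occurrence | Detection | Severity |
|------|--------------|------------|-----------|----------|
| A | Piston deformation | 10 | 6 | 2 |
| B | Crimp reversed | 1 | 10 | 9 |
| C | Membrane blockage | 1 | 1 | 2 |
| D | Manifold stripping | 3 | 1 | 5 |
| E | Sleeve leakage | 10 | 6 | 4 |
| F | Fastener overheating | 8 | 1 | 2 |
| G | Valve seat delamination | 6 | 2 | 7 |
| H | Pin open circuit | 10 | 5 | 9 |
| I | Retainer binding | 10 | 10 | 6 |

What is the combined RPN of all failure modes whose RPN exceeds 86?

1500

RPN = Severity × Occurrence × Detection:
  A: 2 × 10 × 6 = 120
  B: 9 × 1 × 10 = 90
  C: 2 × 1 × 1 = 2
  D: 5 × 3 × 1 = 15
  E: 4 × 10 × 6 = 240
  F: 2 × 8 × 1 = 16
  G: 7 × 6 × 2 = 84
  H: 9 × 10 × 5 = 450
  I: 6 × 10 × 10 = 600
RPN > 86: A (120), B (90), E (240), H (450), I (600).
Sum: 120 + 90 + 240 + 450 + 600 = 1500.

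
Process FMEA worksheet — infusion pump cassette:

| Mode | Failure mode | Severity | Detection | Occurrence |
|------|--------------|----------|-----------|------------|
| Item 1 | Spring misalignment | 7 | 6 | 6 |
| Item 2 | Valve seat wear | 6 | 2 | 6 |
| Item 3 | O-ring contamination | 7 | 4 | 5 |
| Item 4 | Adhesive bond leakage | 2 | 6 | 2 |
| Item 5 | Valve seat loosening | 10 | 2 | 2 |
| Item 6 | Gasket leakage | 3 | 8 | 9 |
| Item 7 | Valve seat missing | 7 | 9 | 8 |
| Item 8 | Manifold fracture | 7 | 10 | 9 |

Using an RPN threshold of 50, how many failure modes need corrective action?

6

RPN = Severity × Occurrence × Detection:
  Item 1: 7 × 6 × 6 = 252
  Item 2: 6 × 6 × 2 = 72
  Item 3: 7 × 5 × 4 = 140
  Item 4: 2 × 2 × 6 = 24
  Item 5: 10 × 2 × 2 = 40
  Item 6: 3 × 9 × 8 = 216
  Item 7: 7 × 8 × 9 = 504
  Item 8: 7 × 9 × 10 = 630
Modes with RPN ≥ 50: Item 1 (252), Item 2 (72), Item 3 (140), Item 6 (216), Item 7 (504), Item 8 (630) → 6.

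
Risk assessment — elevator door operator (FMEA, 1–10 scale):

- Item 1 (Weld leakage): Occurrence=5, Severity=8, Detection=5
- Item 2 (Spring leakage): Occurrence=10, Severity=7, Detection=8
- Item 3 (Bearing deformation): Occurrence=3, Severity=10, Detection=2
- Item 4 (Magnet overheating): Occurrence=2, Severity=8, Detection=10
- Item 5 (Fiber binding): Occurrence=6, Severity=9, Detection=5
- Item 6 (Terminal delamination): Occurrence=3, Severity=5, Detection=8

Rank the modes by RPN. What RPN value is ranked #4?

RPN = Severity × Occurrence × Detection:
  Item 1: 8 × 5 × 5 = 200
  Item 2: 7 × 10 × 8 = 560
  Item 3: 10 × 3 × 2 = 60
  Item 4: 8 × 2 × 10 = 160
  Item 5: 9 × 6 × 5 = 270
  Item 6: 5 × 3 × 8 = 120
Sorted descending: 560, 270, 200, 160, 120, 60.
The fourth-highest RPN is 160 (Item 4).

160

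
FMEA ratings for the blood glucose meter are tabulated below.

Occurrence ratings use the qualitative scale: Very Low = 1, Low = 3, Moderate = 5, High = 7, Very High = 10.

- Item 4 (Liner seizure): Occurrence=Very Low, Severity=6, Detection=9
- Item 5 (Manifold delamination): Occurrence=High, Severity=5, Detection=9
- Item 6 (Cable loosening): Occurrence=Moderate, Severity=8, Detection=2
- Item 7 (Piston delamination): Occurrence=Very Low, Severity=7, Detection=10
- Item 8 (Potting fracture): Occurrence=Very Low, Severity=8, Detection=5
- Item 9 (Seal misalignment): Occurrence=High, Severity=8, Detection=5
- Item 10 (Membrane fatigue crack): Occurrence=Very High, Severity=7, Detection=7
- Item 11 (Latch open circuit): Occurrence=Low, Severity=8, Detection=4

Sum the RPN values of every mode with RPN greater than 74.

1261

RPN = Severity × Occurrence × Detection:
  Item 4: 6 × 1 × 9 = 54
  Item 5: 5 × 7 × 9 = 315
  Item 6: 8 × 5 × 2 = 80
  Item 7: 7 × 1 × 10 = 70
  Item 8: 8 × 1 × 5 = 40
  Item 9: 8 × 7 × 5 = 280
  Item 10: 7 × 10 × 7 = 490
  Item 11: 8 × 3 × 4 = 96
RPN > 74: Item 5 (315), Item 6 (80), Item 9 (280), Item 10 (490), Item 11 (96).
Sum: 315 + 80 + 280 + 490 + 96 = 1261.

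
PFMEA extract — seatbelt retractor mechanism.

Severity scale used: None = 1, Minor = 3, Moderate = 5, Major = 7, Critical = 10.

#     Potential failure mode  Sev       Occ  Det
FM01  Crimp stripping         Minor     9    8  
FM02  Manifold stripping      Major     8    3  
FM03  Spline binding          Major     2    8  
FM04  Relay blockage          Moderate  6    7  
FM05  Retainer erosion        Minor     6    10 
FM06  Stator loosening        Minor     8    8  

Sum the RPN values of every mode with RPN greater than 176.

RPN = Severity × Occurrence × Detection:
  FM01: 3 × 9 × 8 = 216
  FM02: 7 × 8 × 3 = 168
  FM03: 7 × 2 × 8 = 112
  FM04: 5 × 6 × 7 = 210
  FM05: 3 × 6 × 10 = 180
  FM06: 3 × 8 × 8 = 192
RPN > 176: FM01 (216), FM04 (210), FM05 (180), FM06 (192).
Sum: 216 + 210 + 180 + 192 = 798.

798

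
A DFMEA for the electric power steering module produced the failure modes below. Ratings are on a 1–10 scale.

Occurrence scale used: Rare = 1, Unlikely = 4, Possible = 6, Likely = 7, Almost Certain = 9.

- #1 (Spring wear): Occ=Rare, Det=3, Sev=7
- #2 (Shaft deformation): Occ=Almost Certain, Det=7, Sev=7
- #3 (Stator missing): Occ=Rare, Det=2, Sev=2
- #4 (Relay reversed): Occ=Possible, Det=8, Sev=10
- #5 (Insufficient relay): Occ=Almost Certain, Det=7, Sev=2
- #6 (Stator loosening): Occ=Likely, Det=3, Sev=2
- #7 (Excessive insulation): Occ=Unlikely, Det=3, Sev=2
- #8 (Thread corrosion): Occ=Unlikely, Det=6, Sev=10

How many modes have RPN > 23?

6

RPN = Severity × Occurrence × Detection:
  #1: 7 × 1 × 3 = 21
  #2: 7 × 9 × 7 = 441
  #3: 2 × 1 × 2 = 4
  #4: 10 × 6 × 8 = 480
  #5: 2 × 9 × 7 = 126
  #6: 2 × 7 × 3 = 42
  #7: 2 × 4 × 3 = 24
  #8: 10 × 4 × 6 = 240
Modes with RPN > 23: #2 (441), #4 (480), #5 (126), #6 (42), #7 (24), #8 (240) → 6.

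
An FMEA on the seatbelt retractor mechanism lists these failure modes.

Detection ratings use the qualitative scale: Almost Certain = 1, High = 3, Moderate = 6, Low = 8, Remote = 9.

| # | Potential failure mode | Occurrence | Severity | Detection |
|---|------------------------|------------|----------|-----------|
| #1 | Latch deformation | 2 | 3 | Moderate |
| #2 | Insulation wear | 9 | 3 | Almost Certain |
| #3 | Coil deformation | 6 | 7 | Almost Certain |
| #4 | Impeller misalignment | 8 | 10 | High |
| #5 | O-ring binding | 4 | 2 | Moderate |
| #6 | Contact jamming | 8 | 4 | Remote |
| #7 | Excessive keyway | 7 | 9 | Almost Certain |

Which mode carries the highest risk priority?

#6

RPN = Severity × Occurrence × Detection:
  #1: 3 × 2 × 6 = 36
  #2: 3 × 9 × 1 = 27
  #3: 7 × 6 × 1 = 42
  #4: 10 × 8 × 3 = 240
  #5: 2 × 4 × 6 = 48
  #6: 4 × 8 × 9 = 288
  #7: 9 × 7 × 1 = 63
Highest RPN is 288 → #6.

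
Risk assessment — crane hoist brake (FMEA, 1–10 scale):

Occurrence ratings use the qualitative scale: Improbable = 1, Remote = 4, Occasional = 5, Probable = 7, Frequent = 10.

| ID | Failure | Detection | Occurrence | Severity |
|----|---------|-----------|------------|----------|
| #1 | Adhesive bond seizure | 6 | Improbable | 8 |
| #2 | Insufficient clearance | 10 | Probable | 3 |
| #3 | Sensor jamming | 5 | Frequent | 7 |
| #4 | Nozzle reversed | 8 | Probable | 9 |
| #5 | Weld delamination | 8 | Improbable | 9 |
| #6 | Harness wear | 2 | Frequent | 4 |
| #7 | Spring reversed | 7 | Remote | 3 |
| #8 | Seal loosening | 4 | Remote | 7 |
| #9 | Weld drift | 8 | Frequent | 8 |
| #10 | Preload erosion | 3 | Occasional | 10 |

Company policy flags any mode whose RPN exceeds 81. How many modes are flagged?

RPN = Severity × Occurrence × Detection:
  #1: 8 × 1 × 6 = 48
  #2: 3 × 7 × 10 = 210
  #3: 7 × 10 × 5 = 350
  #4: 9 × 7 × 8 = 504
  #5: 9 × 1 × 8 = 72
  #6: 4 × 10 × 2 = 80
  #7: 3 × 4 × 7 = 84
  #8: 7 × 4 × 4 = 112
  #9: 8 × 10 × 8 = 640
  #10: 10 × 5 × 3 = 150
Modes with RPN > 81: #2 (210), #3 (350), #4 (504), #7 (84), #8 (112), #9 (640), #10 (150) → 7.

7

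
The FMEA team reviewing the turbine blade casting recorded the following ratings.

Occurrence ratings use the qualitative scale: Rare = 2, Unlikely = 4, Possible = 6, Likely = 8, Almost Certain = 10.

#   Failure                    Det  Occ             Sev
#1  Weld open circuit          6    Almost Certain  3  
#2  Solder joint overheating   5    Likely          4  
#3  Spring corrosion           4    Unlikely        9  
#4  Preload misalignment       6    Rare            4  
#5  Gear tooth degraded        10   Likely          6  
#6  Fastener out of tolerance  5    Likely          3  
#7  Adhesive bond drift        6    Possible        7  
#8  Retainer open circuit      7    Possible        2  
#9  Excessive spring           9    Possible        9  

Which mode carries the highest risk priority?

RPN = Severity × Occurrence × Detection:
  #1: 3 × 10 × 6 = 180
  #2: 4 × 8 × 5 = 160
  #3: 9 × 4 × 4 = 144
  #4: 4 × 2 × 6 = 48
  #5: 6 × 8 × 10 = 480
  #6: 3 × 8 × 5 = 120
  #7: 7 × 6 × 6 = 252
  #8: 2 × 6 × 7 = 84
  #9: 9 × 6 × 9 = 486
Highest RPN is 486 → #9.

#9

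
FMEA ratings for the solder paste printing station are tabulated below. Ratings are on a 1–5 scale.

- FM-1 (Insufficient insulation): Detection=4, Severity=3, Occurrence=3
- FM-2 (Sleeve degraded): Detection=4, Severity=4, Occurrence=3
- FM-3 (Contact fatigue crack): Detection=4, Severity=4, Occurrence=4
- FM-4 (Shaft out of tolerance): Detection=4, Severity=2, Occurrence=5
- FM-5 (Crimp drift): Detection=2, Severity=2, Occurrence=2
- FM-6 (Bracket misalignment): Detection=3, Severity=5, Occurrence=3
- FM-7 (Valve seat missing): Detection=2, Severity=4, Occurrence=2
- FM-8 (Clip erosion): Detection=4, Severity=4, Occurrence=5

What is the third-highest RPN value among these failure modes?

RPN = Severity × Occurrence × Detection:
  FM-1: 3 × 3 × 4 = 36
  FM-2: 4 × 3 × 4 = 48
  FM-3: 4 × 4 × 4 = 64
  FM-4: 2 × 5 × 4 = 40
  FM-5: 2 × 2 × 2 = 8
  FM-6: 5 × 3 × 3 = 45
  FM-7: 4 × 2 × 2 = 16
  FM-8: 4 × 5 × 4 = 80
Sorted descending: 80, 64, 48, 45, 40, 36, 16, 8.
The third-highest RPN is 48 (FM-2).

48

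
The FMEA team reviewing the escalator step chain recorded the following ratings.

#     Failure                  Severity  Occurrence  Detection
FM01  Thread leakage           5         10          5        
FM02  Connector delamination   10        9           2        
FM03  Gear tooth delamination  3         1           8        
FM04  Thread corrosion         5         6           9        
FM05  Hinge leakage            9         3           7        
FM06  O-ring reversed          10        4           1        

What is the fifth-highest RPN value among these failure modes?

40

RPN = Severity × Occurrence × Detection:
  FM01: 5 × 10 × 5 = 250
  FM02: 10 × 9 × 2 = 180
  FM03: 3 × 1 × 8 = 24
  FM04: 5 × 6 × 9 = 270
  FM05: 9 × 3 × 7 = 189
  FM06: 10 × 4 × 1 = 40
Sorted descending: 270, 250, 189, 180, 40, 24.
The fifth-highest RPN is 40 (FM06).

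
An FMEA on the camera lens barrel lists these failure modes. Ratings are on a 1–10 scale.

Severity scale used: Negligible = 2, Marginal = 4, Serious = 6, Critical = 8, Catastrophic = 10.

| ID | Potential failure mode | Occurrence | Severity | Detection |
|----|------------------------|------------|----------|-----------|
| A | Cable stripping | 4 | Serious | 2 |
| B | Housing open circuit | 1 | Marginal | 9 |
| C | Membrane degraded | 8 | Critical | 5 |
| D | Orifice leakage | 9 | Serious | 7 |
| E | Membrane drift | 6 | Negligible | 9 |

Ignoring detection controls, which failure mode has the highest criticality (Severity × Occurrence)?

C

Criticality = Severity × Occurrence:
  A: 6 × 4 = 24
  B: 4 × 1 = 4
  C: 8 × 8 = 64
  D: 6 × 9 = 54
  E: 2 × 6 = 12
Highest criticality is 64 → C.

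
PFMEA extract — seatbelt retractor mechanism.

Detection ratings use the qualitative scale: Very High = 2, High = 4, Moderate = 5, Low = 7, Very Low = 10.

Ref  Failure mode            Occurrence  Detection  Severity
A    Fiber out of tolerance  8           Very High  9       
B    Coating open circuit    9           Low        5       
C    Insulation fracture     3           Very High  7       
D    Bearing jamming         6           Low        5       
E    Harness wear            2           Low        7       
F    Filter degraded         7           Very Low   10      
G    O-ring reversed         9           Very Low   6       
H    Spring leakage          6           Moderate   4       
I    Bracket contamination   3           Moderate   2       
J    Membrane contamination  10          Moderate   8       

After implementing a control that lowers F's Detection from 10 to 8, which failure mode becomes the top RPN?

RPN = Severity × Occurrence × Detection:
  A: 9 × 8 × 2 = 144
  B: 5 × 9 × 7 = 315
  C: 7 × 3 × 2 = 42
  D: 5 × 6 × 7 = 210
  E: 7 × 2 × 7 = 98
  F: 10 × 7 × 10 = 700
  G: 6 × 9 × 10 = 540
  H: 4 × 6 × 5 = 120
  I: 2 × 3 × 5 = 30
  J: 8 × 10 × 5 = 400
After action: F → 10 × 7 × 8 = 560.
Revised RPNs: F=560, G=540, J=400, B=315, D=210, A=144, H=120, E=98, C=42, I=30.
Highest is now F (560).

F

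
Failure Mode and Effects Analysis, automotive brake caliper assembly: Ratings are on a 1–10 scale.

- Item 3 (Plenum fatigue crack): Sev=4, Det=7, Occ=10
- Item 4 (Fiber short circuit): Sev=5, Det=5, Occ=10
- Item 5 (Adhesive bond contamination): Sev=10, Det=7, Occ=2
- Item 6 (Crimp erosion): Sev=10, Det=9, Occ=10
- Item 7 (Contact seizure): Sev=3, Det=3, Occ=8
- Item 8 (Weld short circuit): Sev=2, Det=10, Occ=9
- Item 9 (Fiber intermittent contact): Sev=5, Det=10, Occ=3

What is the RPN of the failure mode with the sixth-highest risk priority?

RPN = Severity × Occurrence × Detection:
  Item 3: 4 × 10 × 7 = 280
  Item 4: 5 × 10 × 5 = 250
  Item 5: 10 × 2 × 7 = 140
  Item 6: 10 × 10 × 9 = 900
  Item 7: 3 × 8 × 3 = 72
  Item 8: 2 × 9 × 10 = 180
  Item 9: 5 × 3 × 10 = 150
Sorted descending: 900, 280, 250, 180, 150, 140, 72.
The sixth-highest RPN is 140 (Item 5).

140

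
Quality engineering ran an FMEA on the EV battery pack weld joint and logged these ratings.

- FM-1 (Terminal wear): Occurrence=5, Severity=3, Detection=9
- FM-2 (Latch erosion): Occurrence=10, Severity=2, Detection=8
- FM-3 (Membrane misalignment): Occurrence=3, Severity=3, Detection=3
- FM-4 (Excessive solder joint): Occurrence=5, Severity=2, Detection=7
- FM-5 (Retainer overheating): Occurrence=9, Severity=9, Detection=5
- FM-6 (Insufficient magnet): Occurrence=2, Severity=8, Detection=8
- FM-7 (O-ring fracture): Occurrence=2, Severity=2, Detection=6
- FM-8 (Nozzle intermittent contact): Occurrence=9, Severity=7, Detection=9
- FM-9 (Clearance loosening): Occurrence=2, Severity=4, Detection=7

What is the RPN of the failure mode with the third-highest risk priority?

160

RPN = Severity × Occurrence × Detection:
  FM-1: 3 × 5 × 9 = 135
  FM-2: 2 × 10 × 8 = 160
  FM-3: 3 × 3 × 3 = 27
  FM-4: 2 × 5 × 7 = 70
  FM-5: 9 × 9 × 5 = 405
  FM-6: 8 × 2 × 8 = 128
  FM-7: 2 × 2 × 6 = 24
  FM-8: 7 × 9 × 9 = 567
  FM-9: 4 × 2 × 7 = 56
Sorted descending: 567, 405, 160, 135, 128, 70, 56, 27, 24.
The third-highest RPN is 160 (FM-2).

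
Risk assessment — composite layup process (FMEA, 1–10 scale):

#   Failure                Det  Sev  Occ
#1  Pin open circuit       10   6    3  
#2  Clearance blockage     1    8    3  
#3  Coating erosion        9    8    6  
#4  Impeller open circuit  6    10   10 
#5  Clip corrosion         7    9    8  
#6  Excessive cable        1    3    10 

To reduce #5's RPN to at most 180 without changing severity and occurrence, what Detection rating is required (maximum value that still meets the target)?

2

#5: S=9, O=8, D=7 → current RPN = 504.
Fixed product = 72. Need 72 × D ≤ 180, so D ≤ 180/72 = 2.50.
Maximum integer Detection rating = 2 (gives RPN 144; D=3 would give 216 > 180).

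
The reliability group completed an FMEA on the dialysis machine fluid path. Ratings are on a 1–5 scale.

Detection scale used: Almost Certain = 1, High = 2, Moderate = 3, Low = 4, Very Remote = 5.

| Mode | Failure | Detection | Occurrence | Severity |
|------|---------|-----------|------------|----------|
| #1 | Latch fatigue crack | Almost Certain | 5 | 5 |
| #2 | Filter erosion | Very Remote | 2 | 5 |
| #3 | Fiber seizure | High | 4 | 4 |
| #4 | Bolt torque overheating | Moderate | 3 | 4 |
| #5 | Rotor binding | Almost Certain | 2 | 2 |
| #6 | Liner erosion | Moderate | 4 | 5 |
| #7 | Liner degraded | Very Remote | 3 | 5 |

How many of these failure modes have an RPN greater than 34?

RPN = Severity × Occurrence × Detection:
  #1: 5 × 5 × 1 = 25
  #2: 5 × 2 × 5 = 50
  #3: 4 × 4 × 2 = 32
  #4: 4 × 3 × 3 = 36
  #5: 2 × 2 × 1 = 4
  #6: 5 × 4 × 3 = 60
  #7: 5 × 3 × 5 = 75
Modes with RPN > 34: #2 (50), #4 (36), #6 (60), #7 (75) → 4.

4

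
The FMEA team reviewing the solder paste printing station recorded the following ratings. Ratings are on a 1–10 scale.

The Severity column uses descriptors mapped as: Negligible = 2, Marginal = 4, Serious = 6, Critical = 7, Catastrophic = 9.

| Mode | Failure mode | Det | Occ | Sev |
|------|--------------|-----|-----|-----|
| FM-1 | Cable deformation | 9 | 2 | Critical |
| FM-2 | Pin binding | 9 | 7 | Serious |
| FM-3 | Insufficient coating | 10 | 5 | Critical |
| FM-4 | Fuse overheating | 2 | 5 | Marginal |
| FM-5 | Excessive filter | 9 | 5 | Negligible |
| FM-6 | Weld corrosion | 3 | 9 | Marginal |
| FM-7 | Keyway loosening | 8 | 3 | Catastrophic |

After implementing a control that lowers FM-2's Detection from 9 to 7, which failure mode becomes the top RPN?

FM-3

RPN = Severity × Occurrence × Detection:
  FM-1: 7 × 2 × 9 = 126
  FM-2: 6 × 7 × 9 = 378
  FM-3: 7 × 5 × 10 = 350
  FM-4: 4 × 5 × 2 = 40
  FM-5: 2 × 5 × 9 = 90
  FM-6: 4 × 9 × 3 = 108
  FM-7: 9 × 3 × 8 = 216
After action: FM-2 → 6 × 7 × 7 = 294.
Revised RPNs: FM-3=350, FM-2=294, FM-7=216, FM-1=126, FM-6=108, FM-5=90, FM-4=40.
Highest is now FM-3 (350).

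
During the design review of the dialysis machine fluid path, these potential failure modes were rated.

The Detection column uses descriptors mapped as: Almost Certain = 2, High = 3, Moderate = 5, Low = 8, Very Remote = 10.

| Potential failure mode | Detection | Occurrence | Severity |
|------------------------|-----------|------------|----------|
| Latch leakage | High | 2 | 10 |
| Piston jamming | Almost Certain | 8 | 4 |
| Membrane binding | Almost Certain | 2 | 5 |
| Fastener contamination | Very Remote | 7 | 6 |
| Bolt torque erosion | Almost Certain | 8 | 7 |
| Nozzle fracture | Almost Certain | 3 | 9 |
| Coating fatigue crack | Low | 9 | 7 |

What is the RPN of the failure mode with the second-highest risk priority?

420

RPN = Severity × Occurrence × Detection:
  Latch leakage: 10 × 2 × 3 = 60
  Piston jamming: 4 × 8 × 2 = 64
  Membrane binding: 5 × 2 × 2 = 20
  Fastener contamination: 6 × 7 × 10 = 420
  Bolt torque erosion: 7 × 8 × 2 = 112
  Nozzle fracture: 9 × 3 × 2 = 54
  Coating fatigue crack: 7 × 9 × 8 = 504
Sorted descending: 504, 420, 112, 64, 60, 54, 20.
The second-highest RPN is 420 (Fastener contamination).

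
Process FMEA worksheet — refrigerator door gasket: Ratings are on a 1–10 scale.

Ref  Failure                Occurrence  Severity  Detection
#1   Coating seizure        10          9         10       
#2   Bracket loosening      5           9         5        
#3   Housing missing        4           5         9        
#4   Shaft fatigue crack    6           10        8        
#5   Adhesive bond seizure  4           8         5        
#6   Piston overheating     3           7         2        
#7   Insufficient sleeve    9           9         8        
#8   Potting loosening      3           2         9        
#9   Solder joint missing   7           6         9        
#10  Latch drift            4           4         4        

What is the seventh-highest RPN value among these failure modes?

160

RPN = Severity × Occurrence × Detection:
  #1: 9 × 10 × 10 = 900
  #2: 9 × 5 × 5 = 225
  #3: 5 × 4 × 9 = 180
  #4: 10 × 6 × 8 = 480
  #5: 8 × 4 × 5 = 160
  #6: 7 × 3 × 2 = 42
  #7: 9 × 9 × 8 = 648
  #8: 2 × 3 × 9 = 54
  #9: 6 × 7 × 9 = 378
  #10: 4 × 4 × 4 = 64
Sorted descending: 900, 648, 480, 378, 225, 180, 160, 64, 54, 42.
The seventh-highest RPN is 160 (#5).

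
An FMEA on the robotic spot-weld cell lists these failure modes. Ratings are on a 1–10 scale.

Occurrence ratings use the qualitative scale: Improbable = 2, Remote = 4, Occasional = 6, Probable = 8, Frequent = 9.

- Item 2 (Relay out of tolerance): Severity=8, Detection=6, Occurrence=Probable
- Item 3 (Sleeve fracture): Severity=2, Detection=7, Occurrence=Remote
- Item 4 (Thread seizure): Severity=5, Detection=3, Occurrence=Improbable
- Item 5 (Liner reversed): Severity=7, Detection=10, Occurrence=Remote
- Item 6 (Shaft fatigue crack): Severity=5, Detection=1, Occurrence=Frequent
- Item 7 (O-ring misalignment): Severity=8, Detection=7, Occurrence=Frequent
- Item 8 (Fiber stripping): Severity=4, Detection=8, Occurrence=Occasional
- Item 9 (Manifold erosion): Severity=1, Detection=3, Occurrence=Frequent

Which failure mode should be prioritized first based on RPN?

RPN = Severity × Occurrence × Detection:
  Item 2: 8 × 8 × 6 = 384
  Item 3: 2 × 4 × 7 = 56
  Item 4: 5 × 2 × 3 = 30
  Item 5: 7 × 4 × 10 = 280
  Item 6: 5 × 9 × 1 = 45
  Item 7: 8 × 9 × 7 = 504
  Item 8: 4 × 6 × 8 = 192
  Item 9: 1 × 9 × 3 = 27
Highest RPN is 504 → Item 7.

Item 7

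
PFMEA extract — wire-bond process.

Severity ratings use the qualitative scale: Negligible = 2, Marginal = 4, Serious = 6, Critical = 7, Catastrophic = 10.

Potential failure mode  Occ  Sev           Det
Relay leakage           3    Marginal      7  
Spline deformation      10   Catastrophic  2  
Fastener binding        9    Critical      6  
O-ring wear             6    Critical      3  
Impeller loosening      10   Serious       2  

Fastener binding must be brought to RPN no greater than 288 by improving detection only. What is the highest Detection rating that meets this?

4

Fastener binding: S=7, O=9, D=6 → current RPN = 378.
Fixed product = 63. Need 63 × D ≤ 288, so D ≤ 288/63 = 4.57.
Maximum integer Detection rating = 4 (gives RPN 252; D=5 would give 315 > 288).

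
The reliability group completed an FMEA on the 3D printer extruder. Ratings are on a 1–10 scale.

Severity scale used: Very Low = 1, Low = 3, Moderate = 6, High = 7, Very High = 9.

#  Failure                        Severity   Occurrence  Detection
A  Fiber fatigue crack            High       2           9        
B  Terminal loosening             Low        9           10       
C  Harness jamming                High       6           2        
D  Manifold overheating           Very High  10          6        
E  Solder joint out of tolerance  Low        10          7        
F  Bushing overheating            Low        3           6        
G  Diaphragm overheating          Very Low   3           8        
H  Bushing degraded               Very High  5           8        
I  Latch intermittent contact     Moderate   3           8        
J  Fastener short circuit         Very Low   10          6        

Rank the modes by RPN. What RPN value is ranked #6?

RPN = Severity × Occurrence × Detection:
  A: 7 × 2 × 9 = 126
  B: 3 × 9 × 10 = 270
  C: 7 × 6 × 2 = 84
  D: 9 × 10 × 6 = 540
  E: 3 × 10 × 7 = 210
  F: 3 × 3 × 6 = 54
  G: 1 × 3 × 8 = 24
  H: 9 × 5 × 8 = 360
  I: 6 × 3 × 8 = 144
  J: 1 × 10 × 6 = 60
Sorted descending: 540, 360, 270, 210, 144, 126, 84, 60, 54, 24.
The sixth-highest RPN is 126 (A).

126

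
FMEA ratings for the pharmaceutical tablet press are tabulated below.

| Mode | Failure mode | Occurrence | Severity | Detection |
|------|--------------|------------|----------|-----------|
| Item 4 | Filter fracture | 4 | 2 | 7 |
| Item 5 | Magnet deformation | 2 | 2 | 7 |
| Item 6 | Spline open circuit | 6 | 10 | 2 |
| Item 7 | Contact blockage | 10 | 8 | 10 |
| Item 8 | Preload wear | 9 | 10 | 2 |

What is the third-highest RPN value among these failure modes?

RPN = Severity × Occurrence × Detection:
  Item 4: 2 × 4 × 7 = 56
  Item 5: 2 × 2 × 7 = 28
  Item 6: 10 × 6 × 2 = 120
  Item 7: 8 × 10 × 10 = 800
  Item 8: 10 × 9 × 2 = 180
Sorted descending: 800, 180, 120, 56, 28.
The third-highest RPN is 120 (Item 6).

120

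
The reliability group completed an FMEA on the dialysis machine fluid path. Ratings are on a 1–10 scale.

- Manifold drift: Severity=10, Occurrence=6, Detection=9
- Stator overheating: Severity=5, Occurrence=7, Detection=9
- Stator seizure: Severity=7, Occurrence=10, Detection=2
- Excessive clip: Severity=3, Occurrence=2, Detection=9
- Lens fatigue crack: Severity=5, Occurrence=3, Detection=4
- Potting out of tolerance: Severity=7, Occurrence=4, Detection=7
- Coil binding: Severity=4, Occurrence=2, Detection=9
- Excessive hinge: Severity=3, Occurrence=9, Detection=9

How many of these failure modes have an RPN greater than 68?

6

RPN = Severity × Occurrence × Detection:
  Manifold drift: 10 × 6 × 9 = 540
  Stator overheating: 5 × 7 × 9 = 315
  Stator seizure: 7 × 10 × 2 = 140
  Excessive clip: 3 × 2 × 9 = 54
  Lens fatigue crack: 5 × 3 × 4 = 60
  Potting out of tolerance: 7 × 4 × 7 = 196
  Coil binding: 4 × 2 × 9 = 72
  Excessive hinge: 3 × 9 × 9 = 243
Modes with RPN > 68: Manifold drift (540), Stator overheating (315), Stator seizure (140), Potting out of tolerance (196), Coil binding (72), Excessive hinge (243) → 6.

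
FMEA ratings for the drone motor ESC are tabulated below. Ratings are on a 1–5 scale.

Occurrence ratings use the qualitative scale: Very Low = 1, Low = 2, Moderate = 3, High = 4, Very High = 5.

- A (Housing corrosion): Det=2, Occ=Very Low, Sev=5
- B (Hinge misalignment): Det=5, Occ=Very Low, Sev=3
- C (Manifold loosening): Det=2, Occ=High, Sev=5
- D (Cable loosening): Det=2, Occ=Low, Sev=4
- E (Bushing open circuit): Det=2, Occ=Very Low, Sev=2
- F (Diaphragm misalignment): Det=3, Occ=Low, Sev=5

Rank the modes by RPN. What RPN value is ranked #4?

RPN = Severity × Occurrence × Detection:
  A: 5 × 1 × 2 = 10
  B: 3 × 1 × 5 = 15
  C: 5 × 4 × 2 = 40
  D: 4 × 2 × 2 = 16
  E: 2 × 1 × 2 = 4
  F: 5 × 2 × 3 = 30
Sorted descending: 40, 30, 16, 15, 10, 4.
The fourth-highest RPN is 15 (B).

15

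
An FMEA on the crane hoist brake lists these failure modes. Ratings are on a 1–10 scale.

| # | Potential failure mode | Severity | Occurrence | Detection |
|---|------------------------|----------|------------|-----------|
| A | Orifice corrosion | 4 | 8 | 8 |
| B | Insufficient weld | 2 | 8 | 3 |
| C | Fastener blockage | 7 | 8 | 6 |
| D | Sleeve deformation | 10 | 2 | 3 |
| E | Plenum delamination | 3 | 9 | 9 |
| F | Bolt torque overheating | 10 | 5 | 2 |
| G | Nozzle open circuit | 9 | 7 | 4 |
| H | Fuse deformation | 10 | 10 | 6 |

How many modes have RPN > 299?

RPN = Severity × Occurrence × Detection:
  A: 4 × 8 × 8 = 256
  B: 2 × 8 × 3 = 48
  C: 7 × 8 × 6 = 336
  D: 10 × 2 × 3 = 60
  E: 3 × 9 × 9 = 243
  F: 10 × 5 × 2 = 100
  G: 9 × 7 × 4 = 252
  H: 10 × 10 × 6 = 600
Modes with RPN > 299: C (336), H (600) → 2.

2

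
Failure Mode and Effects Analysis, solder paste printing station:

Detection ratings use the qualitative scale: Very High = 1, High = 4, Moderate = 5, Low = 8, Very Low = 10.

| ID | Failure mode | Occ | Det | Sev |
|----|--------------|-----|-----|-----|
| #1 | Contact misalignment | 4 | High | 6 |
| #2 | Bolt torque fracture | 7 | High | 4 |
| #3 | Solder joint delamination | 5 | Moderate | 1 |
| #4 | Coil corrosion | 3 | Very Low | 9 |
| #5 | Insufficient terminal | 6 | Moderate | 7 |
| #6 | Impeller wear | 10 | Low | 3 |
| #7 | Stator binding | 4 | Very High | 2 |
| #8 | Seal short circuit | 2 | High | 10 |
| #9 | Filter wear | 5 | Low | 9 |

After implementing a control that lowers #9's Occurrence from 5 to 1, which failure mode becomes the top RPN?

#4

RPN = Severity × Occurrence × Detection:
  #1: 6 × 4 × 4 = 96
  #2: 4 × 7 × 4 = 112
  #3: 1 × 5 × 5 = 25
  #4: 9 × 3 × 10 = 270
  #5: 7 × 6 × 5 = 210
  #6: 3 × 10 × 8 = 240
  #7: 2 × 4 × 1 = 8
  #8: 10 × 2 × 4 = 80
  #9: 9 × 5 × 8 = 360
After action: #9 → 9 × 1 × 8 = 72.
Revised RPNs: #4=270, #6=240, #5=210, #2=112, #1=96, #8=80, #9=72, #3=25, #7=8.
Highest is now #4 (270).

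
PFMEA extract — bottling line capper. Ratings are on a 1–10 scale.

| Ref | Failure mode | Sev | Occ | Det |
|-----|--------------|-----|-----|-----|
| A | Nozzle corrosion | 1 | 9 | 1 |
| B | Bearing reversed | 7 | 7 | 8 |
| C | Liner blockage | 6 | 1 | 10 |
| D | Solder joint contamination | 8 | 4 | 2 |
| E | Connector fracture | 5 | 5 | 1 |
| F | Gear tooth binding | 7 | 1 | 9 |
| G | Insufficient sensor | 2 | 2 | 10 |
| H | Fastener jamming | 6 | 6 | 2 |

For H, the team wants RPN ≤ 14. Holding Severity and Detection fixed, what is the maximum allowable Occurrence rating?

H: S=6, O=6, D=2 → current RPN = 72.
Fixed product = 12. Need 12 × O ≤ 14, so O ≤ 14/12 = 1.17.
Maximum integer Occurrence rating = 1 (gives RPN 12; O=2 would give 24 > 14).

1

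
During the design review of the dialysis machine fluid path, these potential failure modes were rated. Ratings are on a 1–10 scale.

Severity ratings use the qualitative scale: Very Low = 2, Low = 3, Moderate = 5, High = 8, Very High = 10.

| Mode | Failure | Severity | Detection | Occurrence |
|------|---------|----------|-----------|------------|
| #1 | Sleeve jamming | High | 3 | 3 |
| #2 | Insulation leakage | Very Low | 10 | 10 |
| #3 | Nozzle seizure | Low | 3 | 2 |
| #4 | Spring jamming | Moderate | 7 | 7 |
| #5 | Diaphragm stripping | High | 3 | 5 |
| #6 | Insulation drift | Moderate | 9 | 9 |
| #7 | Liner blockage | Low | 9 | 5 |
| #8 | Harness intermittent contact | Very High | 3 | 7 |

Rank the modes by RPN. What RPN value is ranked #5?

135

RPN = Severity × Occurrence × Detection:
  #1: 8 × 3 × 3 = 72
  #2: 2 × 10 × 10 = 200
  #3: 3 × 2 × 3 = 18
  #4: 5 × 7 × 7 = 245
  #5: 8 × 5 × 3 = 120
  #6: 5 × 9 × 9 = 405
  #7: 3 × 5 × 9 = 135
  #8: 10 × 7 × 3 = 210
Sorted descending: 405, 245, 210, 200, 135, 120, 72, 18.
The fifth-highest RPN is 135 (#7).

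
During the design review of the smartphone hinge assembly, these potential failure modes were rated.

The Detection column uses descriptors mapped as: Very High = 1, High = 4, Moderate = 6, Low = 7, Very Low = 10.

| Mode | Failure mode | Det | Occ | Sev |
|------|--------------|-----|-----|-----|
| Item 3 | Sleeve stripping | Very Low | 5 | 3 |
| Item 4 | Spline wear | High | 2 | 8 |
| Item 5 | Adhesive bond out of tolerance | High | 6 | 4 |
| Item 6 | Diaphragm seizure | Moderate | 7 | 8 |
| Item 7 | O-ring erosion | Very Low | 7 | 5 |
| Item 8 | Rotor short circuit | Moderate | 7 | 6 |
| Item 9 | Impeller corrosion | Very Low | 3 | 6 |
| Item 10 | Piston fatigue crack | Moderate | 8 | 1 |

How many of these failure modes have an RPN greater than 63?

RPN = Severity × Occurrence × Detection:
  Item 3: 3 × 5 × 10 = 150
  Item 4: 8 × 2 × 4 = 64
  Item 5: 4 × 6 × 4 = 96
  Item 6: 8 × 7 × 6 = 336
  Item 7: 5 × 7 × 10 = 350
  Item 8: 6 × 7 × 6 = 252
  Item 9: 6 × 3 × 10 = 180
  Item 10: 1 × 8 × 6 = 48
Modes with RPN > 63: Item 3 (150), Item 4 (64), Item 5 (96), Item 6 (336), Item 7 (350), Item 8 (252), Item 9 (180) → 7.

7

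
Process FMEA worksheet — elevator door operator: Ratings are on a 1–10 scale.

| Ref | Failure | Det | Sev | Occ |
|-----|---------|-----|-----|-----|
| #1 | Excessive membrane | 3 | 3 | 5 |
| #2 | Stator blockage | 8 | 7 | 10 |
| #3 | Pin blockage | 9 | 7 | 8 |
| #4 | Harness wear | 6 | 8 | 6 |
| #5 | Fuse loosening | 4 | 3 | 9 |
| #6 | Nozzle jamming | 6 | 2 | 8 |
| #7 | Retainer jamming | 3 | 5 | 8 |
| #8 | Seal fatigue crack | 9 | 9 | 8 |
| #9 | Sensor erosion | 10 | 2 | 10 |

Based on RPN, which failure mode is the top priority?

RPN = Severity × Occurrence × Detection:
  #1: 3 × 5 × 3 = 45
  #2: 7 × 10 × 8 = 560
  #3: 7 × 8 × 9 = 504
  #4: 8 × 6 × 6 = 288
  #5: 3 × 9 × 4 = 108
  #6: 2 × 8 × 6 = 96
  #7: 5 × 8 × 3 = 120
  #8: 9 × 8 × 9 = 648
  #9: 2 × 10 × 10 = 200
Highest RPN is 648 → #8.

#8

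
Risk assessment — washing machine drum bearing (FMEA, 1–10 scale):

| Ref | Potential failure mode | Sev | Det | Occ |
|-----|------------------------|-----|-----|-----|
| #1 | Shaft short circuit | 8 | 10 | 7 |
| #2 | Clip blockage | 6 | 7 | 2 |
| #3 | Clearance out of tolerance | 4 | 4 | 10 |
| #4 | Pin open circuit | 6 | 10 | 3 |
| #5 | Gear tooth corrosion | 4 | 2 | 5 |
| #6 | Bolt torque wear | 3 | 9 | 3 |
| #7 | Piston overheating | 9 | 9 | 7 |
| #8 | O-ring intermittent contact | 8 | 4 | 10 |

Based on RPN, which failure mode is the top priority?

#7

RPN = Severity × Occurrence × Detection:
  #1: 8 × 7 × 10 = 560
  #2: 6 × 2 × 7 = 84
  #3: 4 × 10 × 4 = 160
  #4: 6 × 3 × 10 = 180
  #5: 4 × 5 × 2 = 40
  #6: 3 × 3 × 9 = 81
  #7: 9 × 7 × 9 = 567
  #8: 8 × 10 × 4 = 320
Highest RPN is 567 → #7.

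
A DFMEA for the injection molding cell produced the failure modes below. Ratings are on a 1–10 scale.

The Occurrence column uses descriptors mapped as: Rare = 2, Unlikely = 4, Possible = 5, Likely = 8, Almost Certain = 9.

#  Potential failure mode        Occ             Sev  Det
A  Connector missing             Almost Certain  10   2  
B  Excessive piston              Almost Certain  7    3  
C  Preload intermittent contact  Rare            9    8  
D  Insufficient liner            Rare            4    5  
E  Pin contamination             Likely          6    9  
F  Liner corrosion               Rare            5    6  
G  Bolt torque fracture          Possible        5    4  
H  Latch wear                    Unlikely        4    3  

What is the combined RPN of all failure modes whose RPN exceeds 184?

621

RPN = Severity × Occurrence × Detection:
  A: 10 × 9 × 2 = 180
  B: 7 × 9 × 3 = 189
  C: 9 × 2 × 8 = 144
  D: 4 × 2 × 5 = 40
  E: 6 × 8 × 9 = 432
  F: 5 × 2 × 6 = 60
  G: 5 × 5 × 4 = 100
  H: 4 × 4 × 3 = 48
RPN > 184: B (189), E (432).
Sum: 189 + 432 = 621.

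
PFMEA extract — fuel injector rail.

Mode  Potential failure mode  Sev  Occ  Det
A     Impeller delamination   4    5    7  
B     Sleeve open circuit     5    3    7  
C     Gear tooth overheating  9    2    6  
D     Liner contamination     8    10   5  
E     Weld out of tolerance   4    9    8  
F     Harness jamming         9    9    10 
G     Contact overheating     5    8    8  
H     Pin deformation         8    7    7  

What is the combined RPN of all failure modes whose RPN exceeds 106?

RPN = Severity × Occurrence × Detection:
  A: 4 × 5 × 7 = 140
  B: 5 × 3 × 7 = 105
  C: 9 × 2 × 6 = 108
  D: 8 × 10 × 5 = 400
  E: 4 × 9 × 8 = 288
  F: 9 × 9 × 10 = 810
  G: 5 × 8 × 8 = 320
  H: 8 × 7 × 7 = 392
RPN > 106: A (140), C (108), D (400), E (288), F (810), G (320), H (392).
Sum: 140 + 108 + 400 + 288 + 810 + 320 + 392 = 2458.

2458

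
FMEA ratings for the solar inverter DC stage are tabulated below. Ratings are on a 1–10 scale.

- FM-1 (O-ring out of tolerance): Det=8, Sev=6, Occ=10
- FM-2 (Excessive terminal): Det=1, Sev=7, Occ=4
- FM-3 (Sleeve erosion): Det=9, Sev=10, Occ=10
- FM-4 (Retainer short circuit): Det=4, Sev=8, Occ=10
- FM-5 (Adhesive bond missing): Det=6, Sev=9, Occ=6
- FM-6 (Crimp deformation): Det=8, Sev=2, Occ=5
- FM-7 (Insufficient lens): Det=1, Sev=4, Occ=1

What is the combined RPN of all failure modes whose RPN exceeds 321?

RPN = Severity × Occurrence × Detection:
  FM-1: 6 × 10 × 8 = 480
  FM-2: 7 × 4 × 1 = 28
  FM-3: 10 × 10 × 9 = 900
  FM-4: 8 × 10 × 4 = 320
  FM-5: 9 × 6 × 6 = 324
  FM-6: 2 × 5 × 8 = 80
  FM-7: 4 × 1 × 1 = 4
RPN > 321: FM-1 (480), FM-3 (900), FM-5 (324).
Sum: 480 + 900 + 324 = 1704.

1704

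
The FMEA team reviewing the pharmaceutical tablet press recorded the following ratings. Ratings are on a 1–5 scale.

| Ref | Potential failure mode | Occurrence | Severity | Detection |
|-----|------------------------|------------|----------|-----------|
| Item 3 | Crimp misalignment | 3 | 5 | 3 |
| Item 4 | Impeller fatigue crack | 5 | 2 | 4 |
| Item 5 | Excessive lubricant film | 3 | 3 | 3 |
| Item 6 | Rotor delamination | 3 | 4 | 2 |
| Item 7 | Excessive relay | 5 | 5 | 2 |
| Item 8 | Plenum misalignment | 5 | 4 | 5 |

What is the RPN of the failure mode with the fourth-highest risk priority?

RPN = Severity × Occurrence × Detection:
  Item 3: 5 × 3 × 3 = 45
  Item 4: 2 × 5 × 4 = 40
  Item 5: 3 × 3 × 3 = 27
  Item 6: 4 × 3 × 2 = 24
  Item 7: 5 × 5 × 2 = 50
  Item 8: 4 × 5 × 5 = 100
Sorted descending: 100, 50, 45, 40, 27, 24.
The fourth-highest RPN is 40 (Item 4).

40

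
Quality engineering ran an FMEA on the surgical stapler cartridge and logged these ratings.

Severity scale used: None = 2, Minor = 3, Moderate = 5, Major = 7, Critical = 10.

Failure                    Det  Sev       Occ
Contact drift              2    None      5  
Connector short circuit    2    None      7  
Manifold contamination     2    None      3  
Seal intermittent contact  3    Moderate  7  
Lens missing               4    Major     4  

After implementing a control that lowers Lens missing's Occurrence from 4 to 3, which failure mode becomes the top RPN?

RPN = Severity × Occurrence × Detection:
  Contact drift: 2 × 5 × 2 = 20
  Connector short circuit: 2 × 7 × 2 = 28
  Manifold contamination: 2 × 3 × 2 = 12
  Seal intermittent contact: 5 × 7 × 3 = 105
  Lens missing: 7 × 4 × 4 = 112
After action: Lens missing → 7 × 3 × 4 = 84.
Revised RPNs: Seal intermittent contact=105, Lens missing=84, Connector short circuit=28, Contact drift=20, Manifold contamination=12.
Highest is now Seal intermittent contact (105).

Seal intermittent contact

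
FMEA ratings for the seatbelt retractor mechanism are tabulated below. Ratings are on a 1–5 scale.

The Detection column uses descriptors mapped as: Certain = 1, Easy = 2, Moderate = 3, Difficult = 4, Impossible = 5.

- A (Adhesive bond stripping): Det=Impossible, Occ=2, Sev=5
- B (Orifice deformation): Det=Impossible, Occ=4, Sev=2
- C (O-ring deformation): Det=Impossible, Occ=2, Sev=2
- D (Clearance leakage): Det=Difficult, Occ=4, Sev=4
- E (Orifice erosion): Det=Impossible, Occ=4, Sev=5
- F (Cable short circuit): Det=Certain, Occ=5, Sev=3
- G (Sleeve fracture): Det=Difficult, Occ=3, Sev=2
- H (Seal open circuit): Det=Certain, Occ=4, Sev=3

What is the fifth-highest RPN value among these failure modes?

24

RPN = Severity × Occurrence × Detection:
  A: 5 × 2 × 5 = 50
  B: 2 × 4 × 5 = 40
  C: 2 × 2 × 5 = 20
  D: 4 × 4 × 4 = 64
  E: 5 × 4 × 5 = 100
  F: 3 × 5 × 1 = 15
  G: 2 × 3 × 4 = 24
  H: 3 × 4 × 1 = 12
Sorted descending: 100, 64, 50, 40, 24, 20, 15, 12.
The fifth-highest RPN is 24 (G).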